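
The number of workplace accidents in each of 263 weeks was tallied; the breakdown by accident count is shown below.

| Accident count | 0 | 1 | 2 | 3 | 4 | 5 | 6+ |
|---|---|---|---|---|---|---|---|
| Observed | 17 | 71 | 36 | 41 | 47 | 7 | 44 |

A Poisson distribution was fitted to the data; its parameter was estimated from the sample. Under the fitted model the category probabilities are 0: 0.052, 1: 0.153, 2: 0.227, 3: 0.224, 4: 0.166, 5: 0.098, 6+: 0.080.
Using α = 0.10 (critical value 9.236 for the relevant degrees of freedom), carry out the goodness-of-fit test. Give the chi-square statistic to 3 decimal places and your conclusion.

Expected counts E_i = n·p_i: 263×0.052 = 13.676, 263×0.153 = 40.239, 263×0.227 = 59.701, 263×0.224 = 58.912, 263×0.166 = 43.658, 263×0.098 = 25.774, 263×0.080 = 21.04.
cat         O        E   (O−E)²/E
0          17   13.676     0.8079
1          71   40.239    23.5155
2          36   59.701     9.4092
3          41   58.912     5.4461
4          47   43.658     0.2558
5           7   25.774    13.6751
6+         44    21.04    25.0552
Sum = 78.165
df = 5. Since 78.165 > 9.236, we reject H₀.

78.165; reject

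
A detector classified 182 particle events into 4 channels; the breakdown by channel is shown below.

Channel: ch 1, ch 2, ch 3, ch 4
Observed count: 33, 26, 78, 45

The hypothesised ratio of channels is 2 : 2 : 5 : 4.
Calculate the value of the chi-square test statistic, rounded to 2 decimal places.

4.11

Ratio total = 13. Expected counts: 182×2/13 = 28, 182×2/13 = 28, 182×5/13 = 70, 182×4/13 = 56.
ch 1: (33 − 28)²/28 = 25/28 = 0.893
ch 2: (26 − 28)²/28 = 4/28 = 0.143
ch 3: (78 − 70)²/70 = 64/70 = 0.914
ch 4: (45 − 56)²/56 = 121/56 = 2.161
Sum = 4.11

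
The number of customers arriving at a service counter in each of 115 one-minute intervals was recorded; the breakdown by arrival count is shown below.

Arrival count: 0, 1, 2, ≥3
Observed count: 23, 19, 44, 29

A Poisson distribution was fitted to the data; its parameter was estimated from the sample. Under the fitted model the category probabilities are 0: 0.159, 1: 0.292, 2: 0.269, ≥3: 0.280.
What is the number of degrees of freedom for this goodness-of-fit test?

2

There are k = 4 categories and 1 parameter estimated from the data, so df = 4 − 1 − 1 = 2.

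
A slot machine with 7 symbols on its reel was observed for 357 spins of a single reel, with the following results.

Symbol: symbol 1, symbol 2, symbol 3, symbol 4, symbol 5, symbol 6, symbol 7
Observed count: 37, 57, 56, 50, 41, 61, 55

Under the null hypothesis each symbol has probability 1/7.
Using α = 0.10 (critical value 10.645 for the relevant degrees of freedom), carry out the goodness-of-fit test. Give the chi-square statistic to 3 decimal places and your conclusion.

9.294; do not reject

Expected count for each of the 7 categories: 357/7 = 51.
χ² = (37−51)²/51 + (57−51)²/51 + (56−51)²/51 + (50−51)²/51 + (41−51)²/51 + (61−51)²/51 + (55−51)²/51
   = 3.8431 + 0.7059 + 0.4902 + 0.0196 + 1.9608 + 1.9608 + 0.3137
Sum = 9.294
df = 6. Since 9.294 < 10.645, we do not reject H₀.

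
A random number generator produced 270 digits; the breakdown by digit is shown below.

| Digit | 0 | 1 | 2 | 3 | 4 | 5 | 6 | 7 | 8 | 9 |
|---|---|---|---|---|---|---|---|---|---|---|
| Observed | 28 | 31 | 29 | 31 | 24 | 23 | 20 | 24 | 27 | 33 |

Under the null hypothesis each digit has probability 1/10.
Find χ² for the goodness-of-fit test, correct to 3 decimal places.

5.778

Expected count for each of the 10 categories: 270/10 = 27.
cat         O        E   (O−E)²/E
0          28       27     0.0370
1          31       27     0.5926
2          29       27     0.1481
3          31       27     0.5926
4          24       27     0.3333
5          23       27     0.5926
6          20       27     1.8148
7          24       27     0.3333
8          27       27     0.0000
9          33       27     1.3333
Sum = 5.778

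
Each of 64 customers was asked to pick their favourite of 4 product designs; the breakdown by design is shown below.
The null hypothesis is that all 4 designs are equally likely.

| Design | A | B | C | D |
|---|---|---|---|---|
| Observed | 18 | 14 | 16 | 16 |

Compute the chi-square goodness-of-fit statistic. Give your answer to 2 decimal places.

0.50

Expected count for each of the 4 categories: 64/4 = 16.
A: (18 − 16)²/16 = 4/16 = 0.250
B: (14 − 16)²/16 = 4/16 = 0.250
C: (16 − 16)²/16 = 0/16 = 0.000
D: (16 − 16)²/16 = 0/16 = 0.000
Sum = 0.50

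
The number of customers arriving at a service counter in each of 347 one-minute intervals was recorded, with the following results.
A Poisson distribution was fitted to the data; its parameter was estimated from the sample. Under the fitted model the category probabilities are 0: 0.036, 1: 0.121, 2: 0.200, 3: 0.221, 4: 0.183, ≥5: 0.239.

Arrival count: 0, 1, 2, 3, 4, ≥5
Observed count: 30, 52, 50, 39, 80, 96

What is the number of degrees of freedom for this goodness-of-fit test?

There are k = 6 categories and 1 parameter estimated from the data, so df = 6 − 1 − 1 = 4.

4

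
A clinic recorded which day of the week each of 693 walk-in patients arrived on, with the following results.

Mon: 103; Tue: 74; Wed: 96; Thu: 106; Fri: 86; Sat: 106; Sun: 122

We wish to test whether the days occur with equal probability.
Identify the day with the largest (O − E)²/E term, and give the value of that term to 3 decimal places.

Under H₀ each category has probability 1/7, so each expected count is 693/7 = 99.
cat         O        E   (O−E)²/E
Mon       103       99     0.1616
Tue        74       99     6.3131
Wed        96       99     0.0909
Thu       106       99     0.4949
Fri        86       99     1.7071
Sat       106       99     0.4949
Sun       122       99     5.3434
The largest term is for Tue: 6.313.

Tue, 6.313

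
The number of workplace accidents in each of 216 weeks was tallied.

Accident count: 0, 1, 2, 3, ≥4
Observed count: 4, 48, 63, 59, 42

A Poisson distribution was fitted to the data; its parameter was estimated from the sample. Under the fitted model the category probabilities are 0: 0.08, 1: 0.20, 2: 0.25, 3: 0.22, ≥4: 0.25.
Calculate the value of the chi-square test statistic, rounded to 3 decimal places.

17.679

Expected counts E_i = n·p_i: 216×0.08 = 17.28, 216×0.20 = 43.2, 216×0.25 = 54, 216×0.22 = 47.52, 216×0.25 = 54.
χ² = (4−17.28)²/17.28 + (48−43.2)²/43.2 + (63−54)²/54 + (59−47.52)²/47.52 + (42−54)²/54
   = 10.2059 + 0.5333 + 1.5000 + 2.7734 + 2.6667
Sum = 17.679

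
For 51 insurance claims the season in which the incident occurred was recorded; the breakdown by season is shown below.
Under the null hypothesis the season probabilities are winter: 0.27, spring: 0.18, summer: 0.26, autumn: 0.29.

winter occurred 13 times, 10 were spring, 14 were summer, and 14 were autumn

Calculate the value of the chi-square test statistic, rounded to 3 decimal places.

Expected counts E_i = n·p_i: 51×0.27 = 13.77, 51×0.18 = 9.18, 51×0.26 = 13.26, 51×0.29 = 14.79.
χ² = (13−13.77)²/13.77 + (10−9.18)²/9.18 + (14−13.26)²/13.26 + (14−14.79)²/14.79
   = 0.0431 + 0.0732 + 0.0413 + 0.0422
Sum = 0.200

0.200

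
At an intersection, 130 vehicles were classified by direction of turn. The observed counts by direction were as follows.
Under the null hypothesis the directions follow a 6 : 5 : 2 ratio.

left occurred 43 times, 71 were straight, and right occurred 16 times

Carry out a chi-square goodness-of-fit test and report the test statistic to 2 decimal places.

14.44

Ratio total = 13. Expected counts: 130×6/13 = 60, 130×5/13 = 50, 130×2/13 = 20.
left: (43 − 60)²/60 = 289/60 = 4.817
straight: (71 − 50)²/50 = 441/50 = 8.820
right: (16 − 20)²/20 = 16/20 = 0.800
Sum = 14.44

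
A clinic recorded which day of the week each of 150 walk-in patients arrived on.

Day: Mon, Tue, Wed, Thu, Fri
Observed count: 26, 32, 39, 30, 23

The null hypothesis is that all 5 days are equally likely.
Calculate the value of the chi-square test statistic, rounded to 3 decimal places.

Under H₀ each category has probability 1/5, so each expected count is 150/5 = 30.
Mon: (26 − 30)²/30 = 16/30 = 0.5333
Tue: (32 − 30)²/30 = 4/30 = 0.1333
Wed: (39 − 30)²/30 = 81/30 = 2.7000
Thu: (30 − 30)²/30 = 0/30 = 0.0000
Fri: (23 − 30)²/30 = 49/30 = 1.6333
Sum = 5.000

5.000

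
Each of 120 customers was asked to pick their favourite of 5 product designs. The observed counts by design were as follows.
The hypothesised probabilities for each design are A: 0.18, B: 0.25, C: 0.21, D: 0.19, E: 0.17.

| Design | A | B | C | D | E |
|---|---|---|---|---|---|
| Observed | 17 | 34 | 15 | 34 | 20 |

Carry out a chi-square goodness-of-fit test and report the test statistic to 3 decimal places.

11.151

Expected counts E_i = n·p_i: 120×0.18 = 21.6, 120×0.25 = 30, 120×0.21 = 25.2, 120×0.19 = 22.8, 120×0.17 = 20.4.
χ² = (17−21.6)²/21.6 + (34−30)²/30 + (15−25.2)²/25.2 + (34−22.8)²/22.8 + (20−20.4)²/20.4
   = 0.9796 + 0.5333 + 4.1286 + 5.5018 + 0.0078
Sum = 11.151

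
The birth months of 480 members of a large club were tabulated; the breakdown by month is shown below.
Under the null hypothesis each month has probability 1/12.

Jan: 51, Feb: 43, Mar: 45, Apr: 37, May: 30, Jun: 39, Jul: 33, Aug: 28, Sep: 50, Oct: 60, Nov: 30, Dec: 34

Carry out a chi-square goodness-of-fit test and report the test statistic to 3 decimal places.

27.350

Expected count for each of the 12 categories: 480/12 = 40.
cat         O        E   (O−E)²/E
Jan        51       40     3.0250
Feb        43       40     0.2250
Mar        45       40     0.6250
Apr        37       40     0.2250
May        30       40     2.5000
Jun        39       40     0.0250
Jul        33       40     1.2250
Aug        28       40     3.6000
Sep        50       40     2.5000
Oct        60       40    10.0000
Nov        30       40     2.5000
Dec        34       40     0.9000
Sum = 27.350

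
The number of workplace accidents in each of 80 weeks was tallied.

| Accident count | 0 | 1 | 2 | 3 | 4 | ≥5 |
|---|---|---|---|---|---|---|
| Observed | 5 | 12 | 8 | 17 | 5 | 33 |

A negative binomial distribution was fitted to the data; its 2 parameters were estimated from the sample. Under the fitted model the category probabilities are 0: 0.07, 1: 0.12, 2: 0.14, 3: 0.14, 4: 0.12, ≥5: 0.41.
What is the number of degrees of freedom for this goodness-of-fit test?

There are k = 6 categories and 2 parameters estimated from the data, so df = 6 − 1 − 2 = 3.

3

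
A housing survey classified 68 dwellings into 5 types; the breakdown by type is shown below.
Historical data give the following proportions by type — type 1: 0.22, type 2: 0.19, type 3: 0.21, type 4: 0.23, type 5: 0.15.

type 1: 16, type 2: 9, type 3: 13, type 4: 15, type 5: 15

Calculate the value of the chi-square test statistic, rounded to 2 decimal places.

Expected counts E_i = n·p_i: 68×0.22 = 14.96, 68×0.19 = 12.92, 68×0.21 = 14.28, 68×0.23 = 15.64, 68×0.15 = 10.2.
type 1: (16 − 14.96)²/14.96 = 1.0816/14.96 = 0.072
type 2: (9 − 12.92)²/12.92 = 15.3664/12.92 = 1.189
type 3: (13 − 14.28)²/14.28 = 1.6384/14.28 = 0.115
type 4: (15 − 15.64)²/15.64 = 0.4096/15.64 = 0.026
type 5: (15 − 10.2)²/10.2 = 23.04/10.2 = 2.259
Sum = 3.66

3.66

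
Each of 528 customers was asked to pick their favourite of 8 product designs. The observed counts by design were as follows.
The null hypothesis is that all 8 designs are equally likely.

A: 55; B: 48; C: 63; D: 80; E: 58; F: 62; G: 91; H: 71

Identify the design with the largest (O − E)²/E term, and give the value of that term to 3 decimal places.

Under H₀ each category has probability 1/8, so each expected count is 528/8 = 66.
χ² = (55−66)²/66 + (48−66)²/66 + (63−66)²/66 + (80−66)²/66 + (58−66)²/66 + (62−66)²/66 + (91−66)²/66 + (71−66)²/66
   = 1.8333 + 4.9091 + 0.1364 + 2.9697 + 0.9697 + 0.2424 + 9.4697 + 0.3788
The largest term is for G: 9.470.

G, 9.470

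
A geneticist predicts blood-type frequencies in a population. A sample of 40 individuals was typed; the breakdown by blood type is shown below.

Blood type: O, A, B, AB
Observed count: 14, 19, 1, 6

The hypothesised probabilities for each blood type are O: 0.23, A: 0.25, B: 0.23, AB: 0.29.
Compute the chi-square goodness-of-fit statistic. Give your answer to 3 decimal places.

Expected counts E_i = n·p_i: 40×0.23 = 9.2, 40×0.25 = 10, 40×0.23 = 9.2, 40×0.29 = 11.6.
cat         O        E   (O−E)²/E
O          14      9.2     2.5043
A          19       10     8.1000
B           1      9.2     7.3087
AB          6     11.6     2.7034
Sum = 20.616

20.616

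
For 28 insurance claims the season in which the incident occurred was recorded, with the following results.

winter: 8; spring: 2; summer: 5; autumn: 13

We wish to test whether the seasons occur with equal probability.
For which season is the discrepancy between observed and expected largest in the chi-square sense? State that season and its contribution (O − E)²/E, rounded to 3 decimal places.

autumn, 5.143

Under H₀ each category has probability 1/4, so each expected count is 28/4 = 7.
winter: (8 − 7)²/7 = 1/7 = 0.1429
spring: (2 − 7)²/7 = 25/7 = 3.5714
summer: (5 − 7)²/7 = 4/7 = 0.5714
autumn: (13 − 7)²/7 = 36/7 = 5.1429
The largest term is for autumn: 5.143.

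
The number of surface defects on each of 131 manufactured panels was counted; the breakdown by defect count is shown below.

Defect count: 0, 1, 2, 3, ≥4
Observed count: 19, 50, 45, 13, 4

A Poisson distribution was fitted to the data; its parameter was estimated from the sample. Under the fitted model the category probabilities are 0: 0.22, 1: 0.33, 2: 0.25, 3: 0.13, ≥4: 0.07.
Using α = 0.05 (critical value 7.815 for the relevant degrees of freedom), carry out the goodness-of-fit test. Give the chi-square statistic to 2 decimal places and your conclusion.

Expected counts E_i = n·p_i: 131×0.22 = 28.82, 131×0.33 = 43.23, 131×0.25 = 32.75, 131×0.13 = 17.03, 131×0.07 = 9.17.
χ² = (19−28.82)²/28.82 + (50−43.23)²/43.23 + (45−32.75)²/32.75 + (13−17.03)²/17.03 + (4−9.17)²/9.17
   = 3.346 + 1.060 + 4.582 + 0.954 + 2.915
Sum = 12.86
df = 3. Since 12.86 > 7.815, we reject H₀.

12.86; reject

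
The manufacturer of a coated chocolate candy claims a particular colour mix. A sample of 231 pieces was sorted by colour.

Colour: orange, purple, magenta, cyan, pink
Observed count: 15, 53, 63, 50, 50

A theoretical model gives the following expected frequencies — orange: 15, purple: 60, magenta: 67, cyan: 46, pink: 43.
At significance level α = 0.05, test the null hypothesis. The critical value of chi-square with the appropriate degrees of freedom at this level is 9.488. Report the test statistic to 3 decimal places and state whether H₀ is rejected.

2.543; do not reject

orange: (15 − 15)²/15 = 0/15 = 0.0000
purple: (53 − 60)²/60 = 49/60 = 0.8167
magenta: (63 − 67)²/67 = 16/67 = 0.2388
cyan: (50 − 46)²/46 = 16/46 = 0.3478
pink: (50 − 43)²/43 = 49/43 = 1.1395
Sum = 2.543
df = 4. Since 2.543 < 9.488, we do not reject H₀.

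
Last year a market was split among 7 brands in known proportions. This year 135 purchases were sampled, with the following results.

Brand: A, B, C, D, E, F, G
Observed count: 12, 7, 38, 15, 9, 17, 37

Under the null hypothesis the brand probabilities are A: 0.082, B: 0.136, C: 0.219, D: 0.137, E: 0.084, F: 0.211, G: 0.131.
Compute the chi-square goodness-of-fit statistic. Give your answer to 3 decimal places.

Expected counts E_i = n·p_i: 135×0.082 = 11.07, 135×0.136 = 18.36, 135×0.219 = 29.565, 135×0.137 = 18.495, 135×0.084 = 11.34, 135×0.211 = 28.485, 135×0.131 = 17.685.
cat         O        E   (O−E)²/E
A          12    11.07     0.0781
B           7    18.36     7.0288
C          38   29.565     2.4065
D          15   18.495     0.6605
E           9    11.34     0.4829
F          17   28.485     4.6307
G          37   17.685    21.0952
Sum = 36.383

36.383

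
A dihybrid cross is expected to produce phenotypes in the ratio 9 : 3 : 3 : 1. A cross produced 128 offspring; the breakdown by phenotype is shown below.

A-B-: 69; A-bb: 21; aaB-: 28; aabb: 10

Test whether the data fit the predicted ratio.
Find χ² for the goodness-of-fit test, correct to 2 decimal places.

Ratio total = 16. Expected counts: 128×9/16 = 72, 128×3/16 = 24, 128×3/16 = 24, 128×1/16 = 8.
cat         O        E   (O−E)²/E
A-B-       69       72      0.125
A-bb       21       24      0.375
aaB-       28       24      0.667
aabb       10        8      0.500
Sum = 1.67

1.67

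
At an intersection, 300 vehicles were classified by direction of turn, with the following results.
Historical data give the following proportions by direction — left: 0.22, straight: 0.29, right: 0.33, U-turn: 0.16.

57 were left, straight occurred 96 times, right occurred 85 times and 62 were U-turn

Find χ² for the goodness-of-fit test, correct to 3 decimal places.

Expected counts E_i = n·p_i: 300×0.22 = 66, 300×0.29 = 87, 300×0.33 = 99, 300×0.16 = 48.
left: (57 − 66)²/66 = 81/66 = 1.2273
straight: (96 − 87)²/87 = 81/87 = 0.9310
right: (85 − 99)²/99 = 196/99 = 1.9798
U-turn: (62 − 48)²/48 = 196/48 = 4.0833
Sum = 8.221

8.221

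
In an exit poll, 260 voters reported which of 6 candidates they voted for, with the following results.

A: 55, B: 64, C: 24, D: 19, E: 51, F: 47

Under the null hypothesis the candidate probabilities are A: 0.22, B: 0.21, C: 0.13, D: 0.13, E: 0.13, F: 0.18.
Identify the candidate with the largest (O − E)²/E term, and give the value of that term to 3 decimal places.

Expected counts E_i = n·p_i: 260×0.22 = 57.2, 260×0.21 = 54.6, 260×0.13 = 33.8, 260×0.13 = 33.8, 260×0.13 = 33.8, 260×0.18 = 46.8.
A: (55 − 57.2)²/57.2 = 4.84/57.2 = 0.0846
B: (64 − 54.6)²/54.6 = 88.36/54.6 = 1.6183
C: (24 − 33.8)²/33.8 = 96.04/33.8 = 2.8414
D: (19 − 33.8)²/33.8 = 219.04/33.8 = 6.4805
E: (51 − 33.8)²/33.8 = 295.84/33.8 = 8.7527
F: (47 − 46.8)²/46.8 = 0.04/46.8 = 0.0009
The largest term is for E: 8.753.

E, 8.753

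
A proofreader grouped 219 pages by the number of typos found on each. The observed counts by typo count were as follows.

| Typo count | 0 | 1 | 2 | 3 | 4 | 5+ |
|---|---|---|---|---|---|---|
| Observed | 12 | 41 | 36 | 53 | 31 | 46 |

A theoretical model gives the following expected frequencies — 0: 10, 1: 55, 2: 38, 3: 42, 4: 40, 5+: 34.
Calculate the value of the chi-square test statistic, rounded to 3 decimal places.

0: (12 − 10)²/10 = 4/10 = 0.4000
1: (41 − 55)²/55 = 196/55 = 3.5636
2: (36 − 38)²/38 = 4/38 = 0.1053
3: (53 − 42)²/42 = 121/42 = 2.8810
4: (31 − 40)²/40 = 81/40 = 2.0250
5+: (46 − 34)²/34 = 144/34 = 4.2353
Sum = 13.210

13.210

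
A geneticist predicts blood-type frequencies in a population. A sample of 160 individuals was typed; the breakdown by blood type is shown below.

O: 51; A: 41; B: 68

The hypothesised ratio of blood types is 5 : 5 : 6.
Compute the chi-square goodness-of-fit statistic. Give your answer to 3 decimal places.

Ratio total = 16. Expected counts: 160×5/16 = 50, 160×5/16 = 50, 160×6/16 = 60.
χ² = (51−50)²/50 + (41−50)²/50 + (68−60)²/60
   = 0.0200 + 1.6200 + 1.0667
Sum = 2.707

2.707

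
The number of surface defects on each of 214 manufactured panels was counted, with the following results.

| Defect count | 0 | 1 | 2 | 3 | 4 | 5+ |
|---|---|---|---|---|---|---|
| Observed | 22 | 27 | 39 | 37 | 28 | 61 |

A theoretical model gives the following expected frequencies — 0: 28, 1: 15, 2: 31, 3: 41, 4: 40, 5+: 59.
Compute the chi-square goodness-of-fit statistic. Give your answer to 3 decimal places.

0: (22 − 28)²/28 = 36/28 = 1.2857
1: (27 − 15)²/15 = 144/15 = 9.6000
2: (39 − 31)²/31 = 64/31 = 2.0645
3: (37 − 41)²/41 = 16/41 = 0.3902
4: (28 − 40)²/40 = 144/40 = 3.6000
5+: (61 − 59)²/59 = 4/59 = 0.0678
Sum = 17.008

17.008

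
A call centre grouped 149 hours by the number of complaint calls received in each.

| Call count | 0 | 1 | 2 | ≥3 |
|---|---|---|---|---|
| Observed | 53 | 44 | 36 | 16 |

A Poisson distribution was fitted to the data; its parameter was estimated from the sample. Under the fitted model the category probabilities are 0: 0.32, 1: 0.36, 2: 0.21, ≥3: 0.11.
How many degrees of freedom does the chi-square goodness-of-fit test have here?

There are k = 4 categories and 1 parameter estimated from the data, so df = 4 − 1 − 1 = 2.

2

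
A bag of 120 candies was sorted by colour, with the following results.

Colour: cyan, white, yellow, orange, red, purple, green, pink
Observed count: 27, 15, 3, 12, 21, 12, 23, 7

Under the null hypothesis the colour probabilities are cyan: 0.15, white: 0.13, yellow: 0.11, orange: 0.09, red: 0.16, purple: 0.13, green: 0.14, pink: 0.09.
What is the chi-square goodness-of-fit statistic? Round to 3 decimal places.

Expected counts E_i = n·p_i: 120×0.15 = 18, 120×0.13 = 15.6, 120×0.11 = 13.2, 120×0.09 = 10.8, 120×0.16 = 19.2, 120×0.13 = 15.6, 120×0.14 = 16.8, 120×0.09 = 10.8.
cyan: (27 − 18)²/18 = 81/18 = 4.5000
white: (15 − 15.6)²/15.6 = 0.36/15.6 = 0.0231
yellow: (3 − 13.2)²/13.2 = 104.04/13.2 = 7.8818
orange: (12 − 10.8)²/10.8 = 1.44/10.8 = 0.1333
red: (21 − 19.2)²/19.2 = 3.24/19.2 = 0.1688
purple: (12 − 15.6)²/15.6 = 12.96/15.6 = 0.8308
green: (23 − 16.8)²/16.8 = 38.44/16.8 = 2.2881
pink: (7 − 10.8)²/10.8 = 14.44/10.8 = 1.3370
Sum = 17.163

17.163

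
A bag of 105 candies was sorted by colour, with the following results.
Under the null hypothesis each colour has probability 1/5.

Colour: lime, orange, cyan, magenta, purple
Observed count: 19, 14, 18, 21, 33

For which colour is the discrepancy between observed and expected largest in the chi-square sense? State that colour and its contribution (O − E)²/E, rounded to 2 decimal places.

purple, 6.86

Under H₀ each category has probability 1/5, so each expected count is 105/5 = 21.
lime: (19 − 21)²/21 = 4/21 = 0.190
orange: (14 − 21)²/21 = 49/21 = 2.333
cyan: (18 − 21)²/21 = 9/21 = 0.429
magenta: (21 − 21)²/21 = 0/21 = 0.000
purple: (33 − 21)²/21 = 144/21 = 6.857
The largest term is for purple: 6.86.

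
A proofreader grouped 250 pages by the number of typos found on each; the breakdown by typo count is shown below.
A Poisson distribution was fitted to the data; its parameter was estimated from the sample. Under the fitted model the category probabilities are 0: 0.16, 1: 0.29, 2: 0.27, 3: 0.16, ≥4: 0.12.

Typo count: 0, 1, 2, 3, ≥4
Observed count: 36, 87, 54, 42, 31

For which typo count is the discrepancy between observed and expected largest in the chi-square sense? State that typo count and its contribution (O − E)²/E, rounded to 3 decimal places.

Expected counts E_i = n·p_i: 250×0.16 = 40, 250×0.29 = 72.5, 250×0.27 = 67.5, 250×0.16 = 40, 250×0.12 = 30.
χ² = (36−40)²/40 + (87−72.5)²/72.5 + (54−67.5)²/67.5 + (42−40)²/40 + (31−30)²/30
   = 0.4000 + 2.9000 + 2.7000 + 0.1000 + 0.0333
The largest term is for 1: 2.900.

1, 2.900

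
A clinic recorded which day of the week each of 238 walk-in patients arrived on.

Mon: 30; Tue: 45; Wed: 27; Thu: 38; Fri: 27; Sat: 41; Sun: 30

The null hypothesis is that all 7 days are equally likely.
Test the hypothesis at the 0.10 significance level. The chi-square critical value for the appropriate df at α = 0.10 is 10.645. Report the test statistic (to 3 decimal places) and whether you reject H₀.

9.294; do not reject

Under H₀ each category has probability 1/7, so each expected count is 238/7 = 34.
χ² = (30−34)²/34 + (45−34)²/34 + (27−34)²/34 + (38−34)²/34 + (27−34)²/34 + (41−34)²/34 + (30−34)²/34
   = 0.4706 + 3.5588 + 1.4412 + 0.4706 + 1.4412 + 1.4412 + 0.4706
Sum = 9.294
df = 6. Since 9.294 < 10.645, we do not reject H₀.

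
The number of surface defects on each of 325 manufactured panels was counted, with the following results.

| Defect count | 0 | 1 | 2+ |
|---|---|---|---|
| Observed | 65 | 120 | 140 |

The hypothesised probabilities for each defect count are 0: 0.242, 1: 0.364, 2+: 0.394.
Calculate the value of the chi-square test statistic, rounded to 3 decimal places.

3.509

Expected counts E_i = n·p_i: 325×0.242 = 78.65, 325×0.364 = 118.3, 325×0.394 = 128.05.
χ² = (65−78.65)²/78.65 + (120−118.3)²/118.3 + (140−128.05)²/128.05
   = 2.3690 + 0.0244 + 1.1152
Sum = 3.509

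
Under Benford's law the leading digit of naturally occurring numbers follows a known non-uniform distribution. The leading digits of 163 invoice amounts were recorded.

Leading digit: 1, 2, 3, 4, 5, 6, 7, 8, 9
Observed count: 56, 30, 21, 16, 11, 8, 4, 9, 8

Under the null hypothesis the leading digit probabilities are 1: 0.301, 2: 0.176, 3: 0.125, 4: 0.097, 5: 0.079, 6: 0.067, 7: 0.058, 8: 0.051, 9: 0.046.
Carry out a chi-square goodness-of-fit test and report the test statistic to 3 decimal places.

Expected counts E_i = n·p_i: 163×0.301 = 49.063, 163×0.176 = 28.688, 163×0.125 = 20.375, 163×0.097 = 15.811, 163×0.079 = 12.877, 163×0.067 = 10.921, 163×0.058 = 9.454, 163×0.051 = 8.313, 163×0.046 = 7.498.
1: (56 − 49.063)²/49.063 = 48.121969/49.063 = 0.9808
2: (30 − 28.688)²/28.688 = 1.721344/28.688 = 0.0600
3: (21 − 20.375)²/20.375 = 0.390625/20.375 = 0.0192
4: (16 − 15.811)²/15.811 = 0.035721/15.811 = 0.0023
5: (11 − 12.877)²/12.877 = 3.523129/12.877 = 0.2736
6: (8 − 10.921)²/10.921 = 8.532241/10.921 = 0.7813
7: (4 − 9.454)²/9.454 = 29.746116/9.454 = 3.1464
8: (9 − 8.313)²/8.313 = 0.471969/8.313 = 0.0568
9: (8 − 7.498)²/7.498 = 0.252004/7.498 = 0.0336
Sum = 5.354

5.354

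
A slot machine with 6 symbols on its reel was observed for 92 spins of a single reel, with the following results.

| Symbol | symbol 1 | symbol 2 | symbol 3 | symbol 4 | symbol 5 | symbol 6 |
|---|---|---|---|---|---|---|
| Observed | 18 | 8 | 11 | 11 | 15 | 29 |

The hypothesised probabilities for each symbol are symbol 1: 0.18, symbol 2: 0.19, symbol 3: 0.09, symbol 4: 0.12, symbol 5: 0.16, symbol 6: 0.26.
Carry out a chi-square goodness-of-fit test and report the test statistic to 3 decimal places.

Expected counts E_i = n·p_i: 92×0.18 = 16.56, 92×0.19 = 17.48, 92×0.09 = 8.28, 92×0.12 = 11.04, 92×0.16 = 14.72, 92×0.26 = 23.92.
symbol 1: (18 − 16.56)²/16.56 = 2.0736/16.56 = 0.1252
symbol 2: (8 − 17.48)²/17.48 = 89.8704/17.48 = 5.1413
symbol 3: (11 − 8.28)²/8.28 = 7.3984/8.28 = 0.8935
symbol 4: (11 − 11.04)²/11.04 = 0.0016/11.04 = 0.0001
symbol 5: (15 − 14.72)²/14.72 = 0.0784/14.72 = 0.0053
symbol 6: (29 − 23.92)²/23.92 = 25.8064/23.92 = 1.0789
Sum = 7.244

7.244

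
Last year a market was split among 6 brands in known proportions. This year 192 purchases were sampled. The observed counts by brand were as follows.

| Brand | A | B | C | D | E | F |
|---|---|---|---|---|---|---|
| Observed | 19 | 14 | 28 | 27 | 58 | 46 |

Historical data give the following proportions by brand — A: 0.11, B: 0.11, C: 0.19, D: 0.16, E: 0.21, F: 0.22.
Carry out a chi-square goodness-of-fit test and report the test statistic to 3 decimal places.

Expected counts E_i = n·p_i: 192×0.11 = 21.12, 192×0.11 = 21.12, 192×0.19 = 36.48, 192×0.16 = 30.72, 192×0.21 = 40.32, 192×0.22 = 42.24.
χ² = (19−21.12)²/21.12 + (14−21.12)²/21.12 + (28−36.48)²/36.48 + (27−30.72)²/30.72 + (58−40.32)²/40.32 + (46−42.24)²/42.24
   = 0.2128 + 2.4003 + 1.9712 + 0.4505 + 7.7525 + 0.3347
Sum = 13.122

13.122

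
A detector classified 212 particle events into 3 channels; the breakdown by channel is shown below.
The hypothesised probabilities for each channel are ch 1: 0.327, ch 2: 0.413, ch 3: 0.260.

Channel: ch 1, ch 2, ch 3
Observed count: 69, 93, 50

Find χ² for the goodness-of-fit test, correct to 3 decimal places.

Expected counts E_i = n·p_i: 212×0.327 = 69.324, 212×0.413 = 87.556, 212×0.260 = 55.12.
ch 1: (69 − 69.324)²/69.324 = 0.104976/69.324 = 0.0015
ch 2: (93 − 87.556)²/87.556 = 29.637136/87.556 = 0.3385
ch 3: (50 − 55.12)²/55.12 = 26.2144/55.12 = 0.4756
Sum = 0.816

0.816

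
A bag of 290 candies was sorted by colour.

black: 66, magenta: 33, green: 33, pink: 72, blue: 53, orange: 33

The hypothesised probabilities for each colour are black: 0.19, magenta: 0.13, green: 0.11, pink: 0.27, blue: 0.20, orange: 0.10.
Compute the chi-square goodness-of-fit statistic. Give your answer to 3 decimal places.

Expected counts E_i = n·p_i: 290×0.19 = 55.1, 290×0.13 = 37.7, 290×0.11 = 31.9, 290×0.27 = 78.3, 290×0.20 = 58, 290×0.10 = 29.
cat          O        E   (O−E)²/E
black       66     55.1     2.1563
magenta     33     37.7     0.5859
green       33     31.9     0.0379
pink        72     78.3     0.5069
blue        53       58     0.4310
orange      33       29     0.5517
Sum = 4.270

4.270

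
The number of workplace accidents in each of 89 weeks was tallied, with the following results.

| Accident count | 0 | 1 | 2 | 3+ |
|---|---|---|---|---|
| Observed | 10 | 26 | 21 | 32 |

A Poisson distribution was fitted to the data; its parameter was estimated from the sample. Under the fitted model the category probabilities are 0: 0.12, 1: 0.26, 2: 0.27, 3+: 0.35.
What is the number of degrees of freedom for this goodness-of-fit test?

2

There are k = 4 categories and 1 parameter estimated from the data, so df = 4 − 1 − 1 = 2.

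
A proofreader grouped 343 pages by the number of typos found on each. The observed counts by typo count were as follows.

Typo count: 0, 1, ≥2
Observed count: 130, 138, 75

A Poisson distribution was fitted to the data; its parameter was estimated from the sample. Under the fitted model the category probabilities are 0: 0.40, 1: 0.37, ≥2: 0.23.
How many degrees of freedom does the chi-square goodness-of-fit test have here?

There are k = 3 categories and 1 parameter estimated from the data, so df = 3 − 1 − 1 = 1.

1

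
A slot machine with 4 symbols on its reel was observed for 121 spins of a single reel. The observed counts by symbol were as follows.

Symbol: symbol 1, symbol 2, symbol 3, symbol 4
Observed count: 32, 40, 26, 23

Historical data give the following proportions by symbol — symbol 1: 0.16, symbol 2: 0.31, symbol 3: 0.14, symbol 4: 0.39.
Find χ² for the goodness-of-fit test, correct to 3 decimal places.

25.663

Expected counts E_i = n·p_i: 121×0.16 = 19.36, 121×0.31 = 37.51, 121×0.14 = 16.94, 121×0.39 = 47.19.
symbol 1: (32 − 19.36)²/19.36 = 159.7696/19.36 = 8.2526
symbol 2: (40 − 37.51)²/37.51 = 6.2001/37.51 = 0.1653
symbol 3: (26 − 16.94)²/16.94 = 82.0836/16.94 = 4.8455
symbol 4: (23 − 47.19)²/47.19 = 585.1561/47.19 = 12.4000
Sum = 25.663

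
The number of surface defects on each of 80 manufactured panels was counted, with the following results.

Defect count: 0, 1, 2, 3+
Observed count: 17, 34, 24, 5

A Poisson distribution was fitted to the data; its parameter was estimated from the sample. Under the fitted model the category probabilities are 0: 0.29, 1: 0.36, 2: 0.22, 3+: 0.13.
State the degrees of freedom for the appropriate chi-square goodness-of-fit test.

There are k = 4 categories and 1 parameter estimated from the data, so df = 4 − 1 − 1 = 2.

2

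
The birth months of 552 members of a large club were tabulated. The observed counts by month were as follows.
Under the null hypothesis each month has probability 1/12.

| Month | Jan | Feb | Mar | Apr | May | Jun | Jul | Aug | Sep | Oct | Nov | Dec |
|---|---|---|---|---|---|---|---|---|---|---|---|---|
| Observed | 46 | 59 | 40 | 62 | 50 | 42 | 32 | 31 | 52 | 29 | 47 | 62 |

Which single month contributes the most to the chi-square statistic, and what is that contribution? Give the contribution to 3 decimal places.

Expected count for each of the 12 categories: 552/12 = 46.
χ² = (46−46)²/46 + (59−46)²/46 + (40−46)²/46 + (62−46)²/46 + (50−46)²/46 + (42−46)²/46 + (32−46)²/46 + (31−46)²/46 + (52−46)²/46 + (29−46)²/46 + (47−46)²/46 + (62−46)²/46
   = 0.0000 + 3.6739 + 0.7826 + 5.5652 + 0.3478 + 0.3478 + 4.2609 + 4.8913 + 0.7826 + 6.2826 + 0.0217 + 5.5652
The largest term is for Oct: 6.283.

Oct, 6.283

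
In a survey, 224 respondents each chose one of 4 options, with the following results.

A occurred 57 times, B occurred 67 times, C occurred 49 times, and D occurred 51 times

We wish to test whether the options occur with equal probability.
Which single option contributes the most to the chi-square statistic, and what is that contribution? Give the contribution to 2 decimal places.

Under H₀ each category has probability 1/4, so each expected count is 224/4 = 56.
A: (57 − 56)²/56 = 1/56 = 0.018
B: (67 − 56)²/56 = 121/56 = 2.161
C: (49 − 56)²/56 = 49/56 = 0.875
D: (51 − 56)²/56 = 25/56 = 0.446
The largest term is for B: 2.16.

B, 2.16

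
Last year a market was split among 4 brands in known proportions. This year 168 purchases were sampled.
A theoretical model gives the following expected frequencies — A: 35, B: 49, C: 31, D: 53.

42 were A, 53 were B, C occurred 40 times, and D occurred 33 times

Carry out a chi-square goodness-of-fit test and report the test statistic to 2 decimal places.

A: (42 − 35)²/35 = 49/35 = 1.400
B: (53 − 49)²/49 = 16/49 = 0.327
C: (40 − 31)²/31 = 81/31 = 2.613
D: (33 − 53)²/53 = 400/53 = 7.547
Sum = 11.89

11.89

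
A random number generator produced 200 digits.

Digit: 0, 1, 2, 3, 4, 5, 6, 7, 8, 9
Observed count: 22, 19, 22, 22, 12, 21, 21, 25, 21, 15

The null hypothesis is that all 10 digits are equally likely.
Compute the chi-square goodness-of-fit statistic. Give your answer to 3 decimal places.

6.500

Under H₀ each category has probability 1/10, so each expected count is 200/10 = 20.
cat         O        E   (O−E)²/E
0          22       20     0.2000
1          19       20     0.0500
2          22       20     0.2000
3          22       20     0.2000
4          12       20     3.2000
5          21       20     0.0500
6          21       20     0.0500
7          25       20     1.2500
8          21       20     0.0500
9          15       20     1.2500
Sum = 6.500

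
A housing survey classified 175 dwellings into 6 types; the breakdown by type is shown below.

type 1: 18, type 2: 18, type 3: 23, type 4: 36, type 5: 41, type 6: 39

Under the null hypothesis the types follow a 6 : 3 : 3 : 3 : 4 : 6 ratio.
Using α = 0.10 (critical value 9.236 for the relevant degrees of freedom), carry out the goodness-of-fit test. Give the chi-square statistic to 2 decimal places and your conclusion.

Ratio total = 25. Expected counts: 175×6/25 = 42, 175×3/25 = 21, 175×3/25 = 21, 175×3/25 = 21, 175×4/25 = 28, 175×6/25 = 42.
χ² = (18−42)²/42 + (18−21)²/21 + (23−21)²/21 + (36−21)²/21 + (41−28)²/28 + (39−42)²/42
   = 13.714 + 0.429 + 0.190 + 10.714 + 6.036 + 0.214
Sum = 31.30
df = 5. Since 31.30 > 9.236, we reject H₀.

31.30; reject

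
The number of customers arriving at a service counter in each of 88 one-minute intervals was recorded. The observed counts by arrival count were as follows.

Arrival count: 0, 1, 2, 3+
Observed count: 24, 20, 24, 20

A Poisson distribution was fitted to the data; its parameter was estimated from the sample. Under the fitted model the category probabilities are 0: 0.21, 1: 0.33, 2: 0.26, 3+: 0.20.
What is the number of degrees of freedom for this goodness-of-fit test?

2

There are k = 4 categories and 1 parameter estimated from the data, so df = 4 − 1 − 1 = 2.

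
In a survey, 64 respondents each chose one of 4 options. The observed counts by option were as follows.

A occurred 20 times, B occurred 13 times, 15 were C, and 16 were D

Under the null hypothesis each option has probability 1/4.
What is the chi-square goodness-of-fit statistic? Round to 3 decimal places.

1.625

Expected count for each of the 4 categories: 64/4 = 16.
χ² = (20−16)²/16 + (13−16)²/16 + (15−16)²/16 + (16−16)²/16
   = 1.0000 + 0.5625 + 0.0625 + 0.0000
Sum = 1.625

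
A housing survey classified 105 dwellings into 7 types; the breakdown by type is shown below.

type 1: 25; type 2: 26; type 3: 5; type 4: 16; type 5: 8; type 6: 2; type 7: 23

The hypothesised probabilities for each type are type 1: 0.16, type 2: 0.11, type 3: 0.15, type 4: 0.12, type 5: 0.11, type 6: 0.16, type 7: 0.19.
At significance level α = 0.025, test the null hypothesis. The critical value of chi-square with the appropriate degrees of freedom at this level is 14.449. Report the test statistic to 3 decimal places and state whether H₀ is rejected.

Expected counts E_i = n·p_i: 105×0.16 = 16.8, 105×0.11 = 11.55, 105×0.15 = 15.75, 105×0.12 = 12.6, 105×0.11 = 11.55, 105×0.16 = 16.8, 105×0.19 = 19.95.
type 1: (25 − 16.8)²/16.8 = 67.24/16.8 = 4.0024
type 2: (26 − 11.55)²/11.55 = 208.8025/11.55 = 18.0781
type 3: (5 − 15.75)²/15.75 = 115.5625/15.75 = 7.3373
type 4: (16 − 12.6)²/12.6 = 11.56/12.6 = 0.9175
type 5: (8 − 11.55)²/11.55 = 12.6025/11.55 = 1.0911
type 6: (2 − 16.8)²/16.8 = 219.04/16.8 = 13.0381
type 7: (23 − 19.95)²/19.95 = 9.3025/19.95 = 0.4663
Sum = 44.931
df = 6. Since 44.931 > 14.449, we reject H₀.

44.931; reject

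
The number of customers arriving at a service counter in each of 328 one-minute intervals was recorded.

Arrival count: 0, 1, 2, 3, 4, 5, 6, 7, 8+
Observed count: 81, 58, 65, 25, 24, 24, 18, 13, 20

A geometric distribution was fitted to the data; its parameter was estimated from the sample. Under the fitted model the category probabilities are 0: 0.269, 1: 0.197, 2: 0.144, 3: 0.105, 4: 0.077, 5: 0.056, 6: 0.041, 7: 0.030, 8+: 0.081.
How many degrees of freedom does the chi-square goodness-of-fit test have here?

7

There are k = 9 categories and 1 parameter estimated from the data, so df = 9 − 1 − 1 = 7.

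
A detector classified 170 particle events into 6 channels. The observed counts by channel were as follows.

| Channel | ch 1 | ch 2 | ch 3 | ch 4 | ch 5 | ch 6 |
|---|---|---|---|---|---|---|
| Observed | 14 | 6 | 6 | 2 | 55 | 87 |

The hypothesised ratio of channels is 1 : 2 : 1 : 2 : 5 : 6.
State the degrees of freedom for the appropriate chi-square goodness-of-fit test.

5

There are k = 6 categories and no parameters were estimated from the data, so df = 6 − 1 = 5.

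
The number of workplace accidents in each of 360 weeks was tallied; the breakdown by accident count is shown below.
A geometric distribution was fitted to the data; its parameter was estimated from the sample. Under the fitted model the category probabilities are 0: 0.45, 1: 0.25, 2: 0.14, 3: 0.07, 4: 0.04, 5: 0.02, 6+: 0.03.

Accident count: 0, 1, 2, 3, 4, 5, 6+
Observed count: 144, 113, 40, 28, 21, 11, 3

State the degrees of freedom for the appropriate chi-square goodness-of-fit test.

There are k = 7 categories and 1 parameter estimated from the data, so df = 7 − 1 − 1 = 5.

5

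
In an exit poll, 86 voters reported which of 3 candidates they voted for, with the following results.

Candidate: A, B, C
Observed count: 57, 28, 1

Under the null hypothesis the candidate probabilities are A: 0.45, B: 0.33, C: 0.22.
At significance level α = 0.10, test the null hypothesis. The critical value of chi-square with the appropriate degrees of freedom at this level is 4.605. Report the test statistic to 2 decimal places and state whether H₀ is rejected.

Expected counts E_i = n·p_i: 86×0.45 = 38.7, 86×0.33 = 28.38, 86×0.22 = 18.92.
cat         O        E   (O−E)²/E
A          57     38.7      8.653
B          28    28.38      0.005
C           1    18.92     16.973
Sum = 25.63
df = 2. Since 25.63 > 4.605, we reject H₀.

25.63; reject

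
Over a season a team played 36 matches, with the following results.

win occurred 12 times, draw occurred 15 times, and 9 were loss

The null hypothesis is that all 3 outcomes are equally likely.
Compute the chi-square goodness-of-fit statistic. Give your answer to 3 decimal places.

1.500

Expected count for each of the 3 categories: 36/3 = 12.
win: (12 − 12)²/12 = 0/12 = 0.0000
draw: (15 − 12)²/12 = 9/12 = 0.7500
loss: (9 − 12)²/12 = 9/12 = 0.7500
Sum = 1.500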